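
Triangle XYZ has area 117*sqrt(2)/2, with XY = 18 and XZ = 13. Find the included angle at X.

sin(C) = 2 * 117*sqrt(2)/2 / (18 * 13) = sqrt(2)/2, so C = arcsin(sqrt(2)/2) = 45°.
Since sin(180° - C) = sin(C), the obtuse angle 135° gives the same area, so C = 45° or C = 135°.

45° or 135°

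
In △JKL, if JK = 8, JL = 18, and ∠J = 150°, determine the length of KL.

By the law of cosines: KL^2 = JK^2 + JL^2 - 2*JK*JL*cos(J)
KL^2 = 8^2 + 18^2 - 2*8*18*cos(150°)
KL^2 = 64 + 324 - 288*(-sqrt(3)/2)
KL^2 = 144*sqrt(3) + 388
KL = 2*sqrt(36*sqrt(3) + 97)

2*sqrt(36*sqrt(3) + 97)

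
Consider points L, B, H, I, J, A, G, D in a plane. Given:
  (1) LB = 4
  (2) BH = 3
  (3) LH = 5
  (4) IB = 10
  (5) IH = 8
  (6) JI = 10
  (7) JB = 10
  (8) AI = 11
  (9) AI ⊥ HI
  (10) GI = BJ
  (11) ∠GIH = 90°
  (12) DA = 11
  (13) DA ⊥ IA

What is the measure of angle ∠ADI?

Step 1: By the law of cosines on triangle DAI: DI² = 11² + 11² − 2·11·11·cos(90°) = 242, so DI = 11·√2.
Step 2: By the inverse law of cosines on triangle ADI: cos(∠ADI) = (11² + (11·√2)² − 11²) / (2·11·11·√2) = 242/342.24 = 0.7071, so ∠ADI = 45°.

Therefore, the measure of angle ∠ADI = 45°.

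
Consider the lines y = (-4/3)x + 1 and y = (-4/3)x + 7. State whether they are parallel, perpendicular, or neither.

Slope of line 1: m1 = -4/3
Slope of line 2: m2 = -4/3
Two lines are parallel if and only if they have equal slopes (or both are vertical).
Here m1 = m2 = -4/3, confirming the lines are parallel.

Parallel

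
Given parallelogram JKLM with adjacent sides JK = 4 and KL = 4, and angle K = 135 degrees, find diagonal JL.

Using the law of cosines:
d^2 = 4^2 + 4^2 - 2(4)(4)cos(135 degrees)
d^2 = 16 + 16 - 32*-sqrt(2)/2
d^2 = 16*sqrt(2) + 32
d = 4*sqrt(sqrt(2) + 2)

4*sqrt(sqrt(2) + 2)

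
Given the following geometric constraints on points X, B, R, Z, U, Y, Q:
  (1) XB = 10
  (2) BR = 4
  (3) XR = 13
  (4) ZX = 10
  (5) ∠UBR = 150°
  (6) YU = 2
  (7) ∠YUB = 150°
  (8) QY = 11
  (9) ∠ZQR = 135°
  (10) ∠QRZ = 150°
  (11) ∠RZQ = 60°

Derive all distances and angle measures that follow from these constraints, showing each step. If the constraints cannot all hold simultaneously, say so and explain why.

These constraints are not satisfiable: (9), (10) and (11) are the three interior angles of triangle ZQR, which must sum to 180°, but 135° + 150° + 60° = 345°. No planar figure meets all of them, so nothing further can be derived.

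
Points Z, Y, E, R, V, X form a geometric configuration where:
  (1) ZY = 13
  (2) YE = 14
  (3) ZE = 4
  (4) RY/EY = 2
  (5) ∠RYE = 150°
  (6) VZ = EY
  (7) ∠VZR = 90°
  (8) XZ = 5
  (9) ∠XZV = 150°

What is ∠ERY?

From the given relations: RY = 2·EY = 2·14 = 28.
Step 1: By the law of cosines on triangle RYE: RE² = 28² + 14² − 2·28·14·cos(150°) = 1658.96, so RE ≈ 40.73.
Step 2: By the inverse law of cosines on triangle ERY: cos(∠ERY) = (40.73² + 28² − 14²) / (2·40.73·28) = 2246.96/2280.9 = 0.9851, so ∠ERY = 9.9°.

Therefore, the measure of angle ∠ERY = 9.9°.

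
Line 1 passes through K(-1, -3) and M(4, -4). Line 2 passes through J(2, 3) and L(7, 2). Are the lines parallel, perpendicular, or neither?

Slope of line 1: m1 = (-4 - -3)/(4 - -1) = -1/5 = -1/5
Slope of line 2: m2 = (2 - 3)/(7 - 2) = -1/5 = -1/5
Since m1 = m2 = -1/5, the lines are parallel.

Parallel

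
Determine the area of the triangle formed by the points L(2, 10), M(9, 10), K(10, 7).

Using the Shoelace formula for a triangle:
Area = (1/2)|x0(y1 - y2) + x1(y2 - y0) + x2(y0 - y1)|
Area = (1/2)|2(10 - 7) + 9(7 - 10) + 10(10 - 10)|
Area = (1/2)|6 + -27 + 0|
Area = (1/2)|-21|
Area = (1/2)(21)
Area = 21/2

21/2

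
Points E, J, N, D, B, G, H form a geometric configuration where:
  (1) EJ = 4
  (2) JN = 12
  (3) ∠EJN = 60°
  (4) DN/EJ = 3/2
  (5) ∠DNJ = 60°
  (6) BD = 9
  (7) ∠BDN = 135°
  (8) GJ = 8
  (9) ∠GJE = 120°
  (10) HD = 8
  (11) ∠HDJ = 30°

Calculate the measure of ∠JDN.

From the given relations: DN = 3/2·EJ = 3/2·4 = 6.
Step 1: By the law of cosines on triangle DNJ: DJ² = 6² + 12² − 2·6·12·cos(60°) = 108, so DJ = 6·√3.
Step 2: By the inverse law of cosines on triangle JDN: cos(∠JDN) = ((6·√3)² + 6² − 12²) / (2·6·√3·6) = 0/124.71 = 0, so ∠JDN = 90°.

Therefore, the measure of angle ∠JDN = 90°.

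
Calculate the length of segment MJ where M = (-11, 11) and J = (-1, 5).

The horizontal distance is |-1 - -11| = 10 and the vertical distance is |5 - 11| = 6.
By the Pythagorean theorem, d = sqrt(10^2 + 6^2) = sqrt(136) = 2*sqrt(34).

2*sqrt(34)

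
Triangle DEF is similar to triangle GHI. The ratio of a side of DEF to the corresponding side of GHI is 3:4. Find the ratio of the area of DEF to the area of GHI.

Area ratio = (side ratio)^2 = (3/4)^2 = 9:16.

9:16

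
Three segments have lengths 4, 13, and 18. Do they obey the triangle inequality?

Check the triangle inequality: 4 + 13 = 17 ≤ 18.
Since the sum of two sides does not exceed the third, no triangle can be formed.

No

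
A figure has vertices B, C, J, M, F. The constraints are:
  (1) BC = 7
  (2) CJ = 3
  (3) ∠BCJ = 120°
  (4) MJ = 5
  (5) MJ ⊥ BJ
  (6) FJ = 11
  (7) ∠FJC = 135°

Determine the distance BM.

Step 1: By the law of cosines on triangle BCJ: BJ² = 7² + 3² − 2·7·3·cos(120°) = 79, so BJ = √79.
Step 2: By the law of cosines on triangle BJM: BM² = √79² + 5² − 2·√79·5·cos(90°) = 104, so BM = 2·√26.

Therefore, the length of BM = 2·√26.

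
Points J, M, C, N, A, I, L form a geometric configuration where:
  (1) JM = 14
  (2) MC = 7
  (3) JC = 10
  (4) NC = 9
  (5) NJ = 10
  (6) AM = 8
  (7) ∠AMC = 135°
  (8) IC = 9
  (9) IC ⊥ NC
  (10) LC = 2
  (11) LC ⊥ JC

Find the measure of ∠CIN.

Step 1: By the law of cosines on triangle ICN: IN² = 9² + 9² − 2·9·9·cos(90°) = 162, so IN = 9·√2.
Step 2: By the inverse law of cosines on triangle CIN: cos(∠CIN) = (9² + (9·√2)² − 9²) / (2·9·9·√2) = 162/229.1 = 0.7071, so ∠CIN = 45°.

Therefore, the measure of angle ∠CIN = 45°.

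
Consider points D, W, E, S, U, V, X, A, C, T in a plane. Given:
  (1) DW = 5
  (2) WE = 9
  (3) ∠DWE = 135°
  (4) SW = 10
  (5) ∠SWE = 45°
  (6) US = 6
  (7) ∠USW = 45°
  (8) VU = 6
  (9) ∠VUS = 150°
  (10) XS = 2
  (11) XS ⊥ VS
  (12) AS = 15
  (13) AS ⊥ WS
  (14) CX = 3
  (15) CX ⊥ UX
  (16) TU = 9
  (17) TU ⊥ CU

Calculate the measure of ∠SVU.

Step 1: By the law of cosines on triangle VUS: VS² = 6² + 6² − 2·6·6·cos(150°) = 134.35, so VS ≈ 11.59.
Step 2: By the inverse law of cosines on triangle SVU: cos(∠SVU) = (11.59² + 6² − 6²) / (2·11.59·6) = 134.35/139.09 = 0.9659, so ∠SVU = 15°.

Therefore, the measure of angle ∠SVU = 15°.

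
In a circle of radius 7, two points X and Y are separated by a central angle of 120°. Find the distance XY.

Chord length = 2r sin(θ/2)
= 2 × 7 × sin(120°/2)
= 2 × 7 × sin(60°)
= 7*sqrt(3)

7*sqrt(3)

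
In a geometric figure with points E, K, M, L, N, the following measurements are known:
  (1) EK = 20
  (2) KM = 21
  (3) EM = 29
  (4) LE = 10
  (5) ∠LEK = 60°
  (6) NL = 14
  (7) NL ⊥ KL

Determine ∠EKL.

Step 1: By the law of cosines on triangle KEL: KL² = 20² + 10² − 2·20·10·cos(60°) = 300, so KL = 10·√3.
Step 2: By the inverse law of cosines on triangle EKL: cos(∠EKL) = (20² + (10·√3)² − 10²) / (2·20·10·√3) = 600/692.82 = 0.866, so ∠EKL = 30°.

Therefore, the measure of angle ∠EKL = 30°.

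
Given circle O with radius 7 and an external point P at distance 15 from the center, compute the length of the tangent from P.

Let T be the point of tangency. Then OT ⊥ PT (radius ⊥ tangent).
In right triangle OTP: OP² = OT² + PT²
15² = 7² + PT²
PT² = 176, PT = 4*sqrt(11)

4*sqrt(11)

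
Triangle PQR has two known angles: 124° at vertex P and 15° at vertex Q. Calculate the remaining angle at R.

Let angle R = x. Then 124 + 15 + x = 180.
x = 180 - 139 = 41 degrees.

41 degrees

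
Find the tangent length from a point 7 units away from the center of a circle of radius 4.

The tangent, radius, and line from the external point to the center form a right triangle.
The right angle is where the tangent meets the radius.
By the Pythagorean theorem: tangent² + 4² = 7²
tangent² = 49 - 16 = 33
tangent = sqrt(33)

sqrt(33)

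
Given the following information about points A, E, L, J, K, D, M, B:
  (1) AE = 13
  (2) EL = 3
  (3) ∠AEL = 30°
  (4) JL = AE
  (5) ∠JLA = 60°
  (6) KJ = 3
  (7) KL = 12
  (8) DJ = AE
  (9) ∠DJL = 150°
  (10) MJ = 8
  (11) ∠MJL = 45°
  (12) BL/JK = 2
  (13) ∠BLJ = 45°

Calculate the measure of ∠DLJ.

From the given relations: JL = AE = 13; DJ = AE = 13.
Step 1: By the law of cosines on triangle LJD: LD² = 13² + 13² − 2·13·13·cos(150°) = 630.72, so LD ≈ 25.11.
Step 2: By the inverse law of cosines on triangle DLJ: cos(∠DLJ) = (25.11² + 13² − 13²) / (2·25.11·13) = 630.72/652.97 = 0.9659, so ∠DLJ = 15°.

Therefore, the measure of angle ∠DLJ = 15°.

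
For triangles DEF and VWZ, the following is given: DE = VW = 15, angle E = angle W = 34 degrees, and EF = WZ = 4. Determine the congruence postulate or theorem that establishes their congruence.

The given information matches SAS: Two pairs of corresponding sides and the included angle are equal (Side-Angle-Side).

SAS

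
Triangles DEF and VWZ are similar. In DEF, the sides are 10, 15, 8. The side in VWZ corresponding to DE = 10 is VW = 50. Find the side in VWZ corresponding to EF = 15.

Since the triangles are similar, the ratio of corresponding sides is constant.
Scale factor k = VW / DE = 50 / 10 = 5
WZ = k * EF = 5 * 15 = 75

75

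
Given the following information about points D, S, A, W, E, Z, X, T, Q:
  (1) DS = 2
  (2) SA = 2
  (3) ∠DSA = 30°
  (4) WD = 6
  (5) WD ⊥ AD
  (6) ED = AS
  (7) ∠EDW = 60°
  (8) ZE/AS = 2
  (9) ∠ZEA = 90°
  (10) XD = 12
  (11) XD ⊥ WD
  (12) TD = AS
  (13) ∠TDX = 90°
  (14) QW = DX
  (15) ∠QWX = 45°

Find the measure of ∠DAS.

Step 1: By the law of cosines on triangle ASD: AD² = 2² + 2² − 2·2·2·cos(30°) = 1.07, so AD ≈ 1.04.
Step 2: By the inverse law of cosines on triangle DAS: cos(∠DAS) = (1.04² + 2² − 2²) / (2·1.04·2) = 1.07/4.14 = 0.2588, so ∠DAS = 75°.

Therefore, the measure of angle ∠DAS = 75°.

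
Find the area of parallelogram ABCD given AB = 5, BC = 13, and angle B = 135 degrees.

Area = a * b * sin(theta)
Area = 5 * 13 * sin(135 degrees)
Area = 65 * sqrt(2)/2
Area = 65*sqrt(2)/2

65*sqrt(2)/2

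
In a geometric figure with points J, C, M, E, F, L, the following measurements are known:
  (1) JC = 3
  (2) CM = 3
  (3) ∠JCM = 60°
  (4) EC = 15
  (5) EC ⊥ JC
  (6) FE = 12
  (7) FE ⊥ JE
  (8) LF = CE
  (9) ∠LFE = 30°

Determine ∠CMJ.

Step 1: By the law of cosines on triangle MCJ: MJ² = 3² + 3² − 2·3·3·cos(60°) = 9, so MJ = 3.
Step 2: By the inverse law of cosines on triangle CMJ: cos(∠CMJ) = (3² + 3² − 3²) / (2·3·3) = 9/18 = 0.5, so ∠CMJ = 60°.

Therefore, the measure of angle ∠CMJ = 60°.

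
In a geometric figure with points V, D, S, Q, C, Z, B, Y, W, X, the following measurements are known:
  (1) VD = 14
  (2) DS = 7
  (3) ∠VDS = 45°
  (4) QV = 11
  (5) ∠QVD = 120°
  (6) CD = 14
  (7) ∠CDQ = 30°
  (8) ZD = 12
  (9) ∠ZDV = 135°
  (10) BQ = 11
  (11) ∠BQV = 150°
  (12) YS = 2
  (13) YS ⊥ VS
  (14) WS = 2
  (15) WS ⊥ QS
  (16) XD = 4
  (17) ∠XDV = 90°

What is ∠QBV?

Step 1: By the law of cosines on triangle BQV: BV² = 11² + 11² − 2·11·11·cos(150°) = 451.58, so BV ≈ 21.25.
Step 2: By the inverse law of cosines on triangle QBV: cos(∠QBV) = (11² + 21.25² − 11²) / (2·11·21.25) = 451.58/467.51 = 0.9659, so ∠QBV = 15°.

Therefore, the measure of angle ∠QBV = 15°.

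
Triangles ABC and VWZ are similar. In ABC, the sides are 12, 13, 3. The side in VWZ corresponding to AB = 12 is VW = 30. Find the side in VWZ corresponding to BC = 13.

Since the triangles are similar, the ratio of corresponding sides is constant.
Scale factor k = VW / AB = 30 / 12 = 5/2
WZ = k * BC = 5/2 * 13 = 65/2

65/2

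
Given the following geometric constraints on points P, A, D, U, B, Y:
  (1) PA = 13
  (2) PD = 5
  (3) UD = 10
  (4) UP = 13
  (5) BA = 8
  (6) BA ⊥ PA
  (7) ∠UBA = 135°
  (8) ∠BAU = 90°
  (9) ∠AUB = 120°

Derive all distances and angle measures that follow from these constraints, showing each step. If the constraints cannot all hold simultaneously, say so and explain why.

These constraints are not satisfiable: (7), (8) and (9) are the three interior angles of triangle UBA, which must sum to 180°, but 135° + 90° + 120° = 345°. No planar figure meets all of them, so nothing further can be derived.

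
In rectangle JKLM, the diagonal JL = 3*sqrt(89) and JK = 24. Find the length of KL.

The diagonal of a rectangle forms a right triangle with the two sides.
Rearranging the Pythagorean theorem: missing side = sqrt(d^2 - known^2).
= sqrt(801 - 576) = sqrt(225) = 15.

15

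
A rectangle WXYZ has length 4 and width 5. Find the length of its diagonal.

d = sqrt(4^2 + 5^2) = sqrt(41)

sqrt(41)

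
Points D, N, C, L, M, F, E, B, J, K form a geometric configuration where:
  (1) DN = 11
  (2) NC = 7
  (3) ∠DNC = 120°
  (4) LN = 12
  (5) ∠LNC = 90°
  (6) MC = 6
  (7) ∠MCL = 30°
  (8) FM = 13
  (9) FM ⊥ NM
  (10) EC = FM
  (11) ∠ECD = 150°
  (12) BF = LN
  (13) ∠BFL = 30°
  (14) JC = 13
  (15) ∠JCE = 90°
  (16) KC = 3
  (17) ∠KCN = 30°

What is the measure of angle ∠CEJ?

From the given relations: EC = FM = 13.
Step 1: By the law of cosines on triangle ECJ: EJ² = 13² + 13² − 2·13·13·cos(90°) = 338, so EJ = 13·√2.
Step 2: By the inverse law of cosines on triangle CEJ: cos(∠CEJ) = (13² + (13·√2)² − 13²) / (2·13·13·√2) = 338/478 = 0.7071, so ∠CEJ = 45°.

Therefore, the measure of angle ∠CEJ = 45°.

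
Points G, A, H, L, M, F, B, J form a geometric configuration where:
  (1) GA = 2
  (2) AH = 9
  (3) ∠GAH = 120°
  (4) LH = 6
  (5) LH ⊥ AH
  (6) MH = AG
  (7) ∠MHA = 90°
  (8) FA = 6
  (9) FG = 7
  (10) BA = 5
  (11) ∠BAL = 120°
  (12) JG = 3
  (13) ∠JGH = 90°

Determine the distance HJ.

Step 1: By the law of cosines on triangle GAH: GH² = 2² + 9² − 2·2·9·cos(120°) = 103, so GH = √103.
Step 2: By the law of cosines on triangle HGJ: HJ² = √103² + 3² − 2·√103·3·cos(90°) = 112, so HJ = 4·√7.

Therefore, the length of HJ = 4·√7.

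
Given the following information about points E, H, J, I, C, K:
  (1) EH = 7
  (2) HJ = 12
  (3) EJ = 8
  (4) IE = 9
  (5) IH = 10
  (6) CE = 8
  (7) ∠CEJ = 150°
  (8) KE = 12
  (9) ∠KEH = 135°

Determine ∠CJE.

Step 1: By the law of cosines on triangle JEC: JC² = 8² + 8² − 2·8·8·cos(150°) = 238.85, so JC ≈ 15.45.
Step 2: By the inverse law of cosines on triangle CJE: cos(∠CJE) = (15.45² + 8² − 8²) / (2·15.45·8) = 238.85/247.28 = 0.9659, so ∠CJE = 15°.

Therefore, the measure of angle ∠CJE = 15°.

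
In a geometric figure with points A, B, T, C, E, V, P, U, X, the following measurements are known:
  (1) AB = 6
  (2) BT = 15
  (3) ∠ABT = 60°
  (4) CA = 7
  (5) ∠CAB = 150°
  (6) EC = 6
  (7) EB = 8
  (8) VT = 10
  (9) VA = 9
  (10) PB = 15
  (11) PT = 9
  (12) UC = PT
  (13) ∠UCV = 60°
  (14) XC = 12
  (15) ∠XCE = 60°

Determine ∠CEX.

Step 1: By the law of cosines on triangle ECX: EX² = 6² + 12² − 2·6·12·cos(60°) = 108, so EX = 6·√3.
Step 2: By the inverse law of cosines on triangle CEX: cos(∠CEX) = (6² + (6·√3)² − 12²) / (2·6·6·√3) = 0/124.71 = 0, so ∠CEX = 90°.

Therefore, the measure of angle ∠CEX = 90°.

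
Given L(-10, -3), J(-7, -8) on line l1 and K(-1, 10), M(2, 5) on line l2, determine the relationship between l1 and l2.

Slope of line 1: m1 = (-8 - -3)/(-7 - -10) = -5/3 = -5/3
Slope of line 2: m2 = (5 - 10)/(2 - -1) = -5/3 = -5/3
Since m1 = m2 = -5/3, the lines are parallel.

Parallel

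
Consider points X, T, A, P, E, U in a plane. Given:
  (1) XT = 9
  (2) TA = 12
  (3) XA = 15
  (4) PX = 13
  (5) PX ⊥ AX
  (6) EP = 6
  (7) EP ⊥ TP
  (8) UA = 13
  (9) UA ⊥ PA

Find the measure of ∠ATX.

Step 1: By the inverse law of cosines on triangle ATX: cos(∠ATX) = (12² + 9² − 15²) / (2·12·9) = 0/216 = 0, so ∠ATX = 90°.

Therefore, the measure of angle ∠ATX = 90°.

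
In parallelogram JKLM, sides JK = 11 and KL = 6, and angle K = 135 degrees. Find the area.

Area = 11 * 6 * sin(135°) = 66 * sqrt(2)/2 = 33*sqrt(2)

33*sqrt(2)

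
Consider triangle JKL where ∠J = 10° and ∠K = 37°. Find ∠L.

Let angle L = x. Then 10 + 37 + x = 180.
x = 180 - 47 = 133 degrees.

133 degrees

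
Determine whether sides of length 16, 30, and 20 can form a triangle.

Yes.
The triangle inequality requires that the sum of any two sides exceeds the third.
Here 16 + 20 = 36 > 30, so the condition is met.

Yes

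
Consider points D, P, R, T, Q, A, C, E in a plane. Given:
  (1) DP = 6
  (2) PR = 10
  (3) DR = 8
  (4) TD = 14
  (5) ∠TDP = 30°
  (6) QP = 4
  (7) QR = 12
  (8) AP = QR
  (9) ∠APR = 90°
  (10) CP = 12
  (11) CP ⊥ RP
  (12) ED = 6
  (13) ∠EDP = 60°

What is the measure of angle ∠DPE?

Step 1: By the law of cosines on triangle PDE: PE² = 6² + 6² − 2·6·6·cos(60°) = 36, so PE = 6.
Step 2: By the inverse law of cosines on triangle DPE: cos(∠DPE) = (6² + 6² − 6²) / (2·6·6) = 36/72 = 0.5, so ∠DPE = 60°.

Therefore, the measure of angle ∠DPE = 60°.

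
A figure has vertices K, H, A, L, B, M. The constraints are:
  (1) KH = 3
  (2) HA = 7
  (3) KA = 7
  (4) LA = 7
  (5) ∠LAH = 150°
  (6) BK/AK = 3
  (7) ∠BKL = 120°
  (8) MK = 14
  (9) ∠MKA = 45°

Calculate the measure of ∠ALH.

Step 1: By the law of cosines on triangle LAH: LH² = 7² + 7² − 2·7·7·cos(150°) = 182.87, so LH ≈ 13.52.
Step 2: By the inverse law of cosines on triangle ALH: cos(∠ALH) = (7² + 13.52² − 7²) / (2·7·13.52) = 182.87/189.32 = 0.9659, so ∠ALH = 15°.

Therefore, the measure of angle ∠ALH = 15°.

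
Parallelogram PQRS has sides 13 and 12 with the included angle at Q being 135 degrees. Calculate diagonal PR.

Law of cosines: d^2 = 13^2 + 12^2 - 2(13)(12)cos(135°) = 156*sqrt(2) + 313, so d = sqrt(156*sqrt(2) + 313).

sqrt(156*sqrt(2) + 313)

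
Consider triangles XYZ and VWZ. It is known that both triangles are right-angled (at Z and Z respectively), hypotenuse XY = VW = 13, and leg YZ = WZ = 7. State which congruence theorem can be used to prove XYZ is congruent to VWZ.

The given information provides:
both triangles are right-angled (at Z and Z respectively), hypotenuse XY = VW = 13, and leg YZ = WZ = 7
This matches the HL congruence theorem.
The hypotenuse and one leg of two right triangles are equal (Hypotenuse-Leg).

HL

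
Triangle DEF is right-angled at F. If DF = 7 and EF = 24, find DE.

In a right triangle, the square of the hypotenuse equals the sum of the squares of the two legs.
The legs are 7 and 24, so the hypotenuse = sqrt(49 + 576) = sqrt(625) = 25.

25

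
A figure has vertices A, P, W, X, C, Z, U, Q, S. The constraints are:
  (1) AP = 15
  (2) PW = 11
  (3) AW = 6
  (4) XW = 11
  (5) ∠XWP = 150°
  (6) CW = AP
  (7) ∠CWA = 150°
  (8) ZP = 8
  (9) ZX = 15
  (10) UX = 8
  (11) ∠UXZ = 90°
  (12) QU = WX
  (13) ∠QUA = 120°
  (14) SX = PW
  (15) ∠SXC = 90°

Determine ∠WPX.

Step 1: By the law of cosines on triangle PWX: PX² = 11² + 11² − 2·11·11·cos(150°) = 451.58, so PX ≈ 21.25.
Step 2: By the inverse law of cosines on triangle WPX: cos(∠WPX) = (11² + 21.25² − 11²) / (2·11·21.25) = 451.58/467.51 = 0.9659, so ∠WPX = 15°.

Therefore, the measure of angle ∠WPX = 15°.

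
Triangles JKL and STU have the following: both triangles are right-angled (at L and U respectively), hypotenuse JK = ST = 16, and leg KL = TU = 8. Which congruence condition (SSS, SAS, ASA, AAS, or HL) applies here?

Consider the given information: both triangles are right-angled (at L and U respectively), hypotenuse JK = ST = 16, and leg KL = TU = 8
This is not SAS or AAS: SAS requires two sides and the included angle between them. AAS requires two angles and a non-included side.
The correct criterion is HL. The hypotenuse and one leg of two right triangles are equal (Hypotenuse-Leg).

HL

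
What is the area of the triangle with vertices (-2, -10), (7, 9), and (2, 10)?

Using the Shoelace formula for a triangle:
Area = (1/2)|x0(y1 - y2) + x1(y2 - y0) + x2(y0 - y1)|
Area = (1/2)|-2(9 - 10) + 7(10 - -10) + 2(-10 - 9)|
Area = (1/2)|2 + 140 + -38|
Area = (1/2)|104|
Area = (1/2)(104)
Area = 52

52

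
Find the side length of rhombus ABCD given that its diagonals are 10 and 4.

Half-diagonals are 5 and 2. side = sqrt(5^2 + 2^2) = sqrt(29)

sqrt(29)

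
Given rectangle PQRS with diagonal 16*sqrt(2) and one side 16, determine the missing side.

Using the Pythagorean theorem: d^2 = a^2 + b^2
b^2 = d^2 - a^2
b^2 = 512 - 256
b^2 = 256
b = sqrt(256) = 16

16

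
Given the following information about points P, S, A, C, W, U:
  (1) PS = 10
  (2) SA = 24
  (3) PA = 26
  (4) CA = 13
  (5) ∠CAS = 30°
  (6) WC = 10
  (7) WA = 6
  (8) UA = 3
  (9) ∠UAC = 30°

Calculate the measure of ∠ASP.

Step 1: By the inverse law of cosines on triangle ASP: cos(∠ASP) = (24² + 10² − 26²) / (2·24·10) = 0/480 = 0, so ∠ASP = 90°.

Therefore, the measure of angle ∠ASP = 90°.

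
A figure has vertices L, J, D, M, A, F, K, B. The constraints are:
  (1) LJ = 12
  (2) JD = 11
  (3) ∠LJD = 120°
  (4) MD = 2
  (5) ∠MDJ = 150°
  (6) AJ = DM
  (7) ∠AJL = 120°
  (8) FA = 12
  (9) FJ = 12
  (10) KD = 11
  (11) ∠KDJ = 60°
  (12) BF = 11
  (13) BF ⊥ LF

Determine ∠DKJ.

Step 1: By the law of cosines on triangle KDJ: KJ² = 11² + 11² − 2·11·11·cos(60°) = 121, so KJ = 11.
Step 2: By the inverse law of cosines on triangle DKJ: cos(∠DKJ) = (11² + 11² − 11²) / (2·11·11) = 121/242 = 0.5, so ∠DKJ = 60°.

Therefore, the measure of angle ∠DKJ = 60°.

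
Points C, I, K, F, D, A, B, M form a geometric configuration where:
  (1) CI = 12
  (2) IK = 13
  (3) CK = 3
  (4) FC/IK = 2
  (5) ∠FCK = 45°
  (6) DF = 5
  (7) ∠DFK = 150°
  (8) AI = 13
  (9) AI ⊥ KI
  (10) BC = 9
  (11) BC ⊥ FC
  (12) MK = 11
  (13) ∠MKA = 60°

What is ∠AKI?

Step 1: By the law of cosines on triangle KIA: KA² = 13² + 13² − 2·13·13·cos(90°) = 338, so KA = 13·√2.
Step 2: By the inverse law of cosines on triangle AKI: cos(∠AKI) = ((13·√2)² + 13² − 13²) / (2·13·√2·13) = 338/478 = 0.7071, so ∠AKI = 45°.

Therefore, the measure of angle ∠AKI = 45°.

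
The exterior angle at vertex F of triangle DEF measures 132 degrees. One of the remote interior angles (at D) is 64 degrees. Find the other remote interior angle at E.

By the exterior angle theorem: exterior angle = sum of remote interior angles.
132 = 64 + angle E
angle E = 132 - 64 = 68 degrees

68 degrees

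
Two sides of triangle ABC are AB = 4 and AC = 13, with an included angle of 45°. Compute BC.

By the law of cosines: BC^2 = AB^2 + AC^2 - 2*AB*AC*cos(A)
BC^2 = 4^2 + 13^2 - 2*4*13*cos(45°)
BC^2 = 16 + 169 - 104*(sqrt(2)/2)
BC^2 = 185 - 52*sqrt(2)
BC = sqrt(185 - 52*sqrt(2))

sqrt(185 - 52*sqrt(2))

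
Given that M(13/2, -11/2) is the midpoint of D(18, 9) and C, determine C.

Using the midpoint formula: M = ((x1 + x2)/2, (y1 + y2)/2)
We know M = (13/2, -11/2) and D = (18, 9)
For x: 13/2 = (18 + x2)/2, so x2 = 2*13/2 - 18 = -5
For y: -11/2 = (9 + y2)/2, so y2 = 2*-11/2 - 9 = -20
C = (-5, -20)

(-5, -20)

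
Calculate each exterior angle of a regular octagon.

Each exterior angle of a regular n-gon is 360 / n.
For n = 8: 360 / 8 = 45 degrees.

45 degrees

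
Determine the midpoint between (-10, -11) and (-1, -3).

M = ((x₁ + x₂)/2, (y₁ + y₂)/2)
= ((-10 + -1)/2, (-11 + -3)/2)
= (-11/2, -14/2) = (-11/2, -7)

(-11/2, -7)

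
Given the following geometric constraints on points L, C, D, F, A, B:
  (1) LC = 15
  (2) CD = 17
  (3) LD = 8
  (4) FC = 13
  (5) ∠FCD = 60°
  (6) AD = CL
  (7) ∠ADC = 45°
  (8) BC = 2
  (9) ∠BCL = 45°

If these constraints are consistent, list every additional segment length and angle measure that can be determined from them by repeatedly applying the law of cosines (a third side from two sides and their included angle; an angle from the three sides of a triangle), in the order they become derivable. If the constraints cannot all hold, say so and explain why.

The constraints are consistent. Derivable facts, in order:
After 1 step:
- CA ≈ 12.38
- DF ≈ 15.39
- LB ≈ 13.66
- ∠CDL = 61.93°
- ∠CLD = 90°
- ∠DCL = 28.07°
After 2 steps:
- ∠ACD = 58.92°
- ∠BLC = 5.94°
- ∠CAD = 76.08°
- ∠CBL = 129.06°
- ∠CDF = 47°
- ∠CFD = 73°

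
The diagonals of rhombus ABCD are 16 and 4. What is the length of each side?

The diagonals of a rhombus bisect each other at right angles.
Half-diagonals: 16/2 = 8 and 4/2 = 2
side = sqrt(8^2 + 2^2)
side = sqrt(64 + 4)
side = sqrt(68) = 2*sqrt(17)

2*sqrt(17)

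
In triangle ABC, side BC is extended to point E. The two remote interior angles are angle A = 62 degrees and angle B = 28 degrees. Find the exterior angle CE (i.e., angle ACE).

By the exterior angle theorem, an exterior angle of a triangle equals the sum of the two remote interior angles.
Exterior angle = angle A + angle B
Exterior angle = 62 + 28 = 90 degrees

90 degrees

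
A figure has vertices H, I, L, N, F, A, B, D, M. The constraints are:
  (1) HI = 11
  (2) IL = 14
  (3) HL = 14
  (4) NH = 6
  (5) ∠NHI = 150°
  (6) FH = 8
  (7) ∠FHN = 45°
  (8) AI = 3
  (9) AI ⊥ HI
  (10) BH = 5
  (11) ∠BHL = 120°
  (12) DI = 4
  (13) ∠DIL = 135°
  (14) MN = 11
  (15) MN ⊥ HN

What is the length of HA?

Step 1: By the law of cosines on triangle HIA: HA² = 11² + 3² − 2·11·3·cos(90°) = 130, so HA = √130.

Therefore, the length of HA = √130.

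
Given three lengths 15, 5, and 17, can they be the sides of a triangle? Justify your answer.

For three segments to close into a triangle, no single side can be as long as the other two combined.
The longest side is 17, and 5 + 15 = 20 > 17.
A triangle can be formed.

Yes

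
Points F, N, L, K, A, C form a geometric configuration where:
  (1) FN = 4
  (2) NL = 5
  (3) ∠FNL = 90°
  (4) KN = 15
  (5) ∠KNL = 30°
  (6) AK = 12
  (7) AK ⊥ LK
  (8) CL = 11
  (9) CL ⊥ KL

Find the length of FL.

Step 1: By the law of cosines on triangle FNL: FL² = 4² + 5² − 2·4·5·cos(90°) = 41, so FL = √41.

Therefore, the length of FL = √41.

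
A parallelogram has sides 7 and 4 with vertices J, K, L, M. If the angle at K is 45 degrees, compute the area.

Area = 7 * 4 * sin(45°) = 28 * sqrt(2)/2 = 14*sqrt(2)

14*sqrt(2)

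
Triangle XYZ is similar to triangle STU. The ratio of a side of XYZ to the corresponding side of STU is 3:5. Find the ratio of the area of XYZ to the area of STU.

The ratio of areas of similar triangles equals the square of the side ratio.
Side ratio = 3:5
Area ratio = (3/5)^2 = 9/25 = 9:25

9:25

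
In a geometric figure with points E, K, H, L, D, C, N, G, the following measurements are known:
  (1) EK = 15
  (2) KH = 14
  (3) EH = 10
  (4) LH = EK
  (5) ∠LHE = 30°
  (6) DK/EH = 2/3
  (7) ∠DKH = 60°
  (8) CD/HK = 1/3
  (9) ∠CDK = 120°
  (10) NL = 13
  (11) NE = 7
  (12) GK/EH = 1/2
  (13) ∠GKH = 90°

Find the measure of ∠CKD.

From the given relations: DK = 2/3·EH = 2/3·10 ≈ 6.67; CD = 1/3·HK = 1/3·14 ≈ 4.67.
Step 1: By the law of cosines on triangle KDC: KC² = 6.67² + 4.67² − 2·6.67·4.67·cos(120°) = 97.33, so KC ≈ 9.87.
Step 2: By the inverse law of cosines on triangle CKD: cos(∠CKD) = (9.87² + 6.67² − 4.67²) / (2·9.87·6.67) = 120/131.54 = 0.9122, so ∠CKD = 24.18°.

Therefore, the measure of angle ∠CKD = 24.18°.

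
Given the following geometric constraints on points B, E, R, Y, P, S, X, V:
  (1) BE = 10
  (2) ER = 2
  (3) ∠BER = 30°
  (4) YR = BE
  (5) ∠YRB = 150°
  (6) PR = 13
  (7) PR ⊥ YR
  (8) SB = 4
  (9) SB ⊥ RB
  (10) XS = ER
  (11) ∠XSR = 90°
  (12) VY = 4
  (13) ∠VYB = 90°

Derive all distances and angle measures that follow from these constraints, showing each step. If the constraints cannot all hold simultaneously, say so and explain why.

The constraints are consistent.

From the given relations:
  YR = BE = 10
  XS = ER = 2

Step 1: From BE = 10, ER = 2, and ∠BER = 30°, by the law of cosines:
  BR² = BE² + ER² - 2·BE·ER·cos(30°) = 100 + 4 - 34.64 = 69.36
  BR ≈ 8.33

Step 2: From YR = 10, RP = 13, and ∠YRP = 90°, by the law of cosines:
  YP² = YR² + RP² - 2·YR·RP·cos(90°) = 100 + 169 - 0 = 269
  YP ≈ 16.4

Step 3: From BR = 8.33, RY = 10, and ∠BRY = 150°, by the law of cosines:
  BY² = BR² + RY² - 2·BR·RY·cos(150°) = 69.36 + 100 + 144.2 = 313.6
  BY ≈ 17.71

Step 4: From RB = 8.33, BS = 4, and ∠RBS = 90°, by the law of cosines:
  RS² = RB² + BS² - 2·RB·BS·cos(90°) = 69.36 + 16 - 0 = 85.36
  RS ≈ 9.24

Step 5: From BE = 10, BR = 8.33, ER = 2, by the inverse law of cosines:
  cos(∠EBR) = (BE² + BR² - ER²) / (2·BE·BR)
  ∠EBR = 6.9°

Step 6: From RB = 8.33, RE = 2, BE = 10, by the inverse law of cosines:
  cos(∠BRE) = (RB² + RE² - BE²) / (2·RB·RE)
  ∠BRE = 143.1°

Step 7: From YP = 16.4, YR = 10, PR = 13, by the inverse law of cosines:
  cos(∠PYR) = (YP² + YR² - PR²) / (2·YP·YR)
  ∠PYR = 52.43°

Step 8: From PR = 13, PY = 16.4, RY = 10, by the inverse law of cosines:
  cos(∠RPY) = (PR² + PY² - RY²) / (2·PR·PY)
  ∠RPY = 37.57°

Step 9: From BY = 17.71, YV = 4, and ∠BYV = 90°, by the law of cosines:
  BV² = BY² + YV² - 2·BY·YV·cos(90°) = 313.6 + 16 - 0 = 329.6
  BV ≈ 18.16

Step 10: From RS = 9.24, SX = 2, and ∠RSX = 90°, by the law of cosines:
  RX² = RS² + SX² - 2·RS·SX·cos(90°) = 85.36 + 4 - 0 = 89.36
  RX ≈ 9.45

Step 11: From BR = 8.33, BY = 17.71, RY = 10, by the inverse law of cosines:
  cos(∠RBY) = (BR² + BY² - RY²) / (2·BR·BY)
  ∠RBY = 16.4°

Step 12: From RB = 8.33, RS = 9.24, BS = 4, by the inverse law of cosines:
  cos(∠BRS) = (RB² + RS² - BS²) / (2·RB·RS)
  ∠BRS = 25.65°

Step 13: From YB = 17.71, YR = 10, BR = 8.33, by the inverse law of cosines:
  cos(∠BYR) = (YB² + YR² - BR²) / (2·YB·YR)
  ∠BYR = 13.6°

Step 14: From SB = 4, SR = 9.24, BR = 8.33, by the inverse law of cosines:
  cos(∠BSR) = (SB² + SR² - BR²) / (2·SB·SR)
  ∠BSR = 64.35°

Step 15: From BV = 18.16, BY = 17.71, VY = 4, by the inverse law of cosines:
  cos(∠VBY) = (BV² + BY² - VY²) / (2·BV·BY)
  ∠VBY = 12.73°

Step 16: From RS = 9.24, RX = 9.45, SX = 2, by the inverse law of cosines:
  cos(∠SRX) = (RS² + RX² - SX²) / (2·RS·RX)
  ∠SRX = 12.21°

Step 17: From XR = 9.45, XS = 2, RS = 9.24, by the inverse law of cosines:
  cos(∠RXS) = (XR² + XS² - RS²) / (2·XR·XS)
  ∠RXS = 77.79°

Step 18: From VB = 18.16, VY = 4, BY = 17.71, by the inverse law of cosines:
  cos(∠BVY) = (VB² + VY² - BY²) / (2·VB·VY)
  ∠BVY = 77.27°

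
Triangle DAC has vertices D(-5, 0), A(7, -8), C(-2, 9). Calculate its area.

Shoelace: Area = (1/2)|-5(-8-9) + 7(9-0) + -2(0--8)| = (1/2)(132) = 66

66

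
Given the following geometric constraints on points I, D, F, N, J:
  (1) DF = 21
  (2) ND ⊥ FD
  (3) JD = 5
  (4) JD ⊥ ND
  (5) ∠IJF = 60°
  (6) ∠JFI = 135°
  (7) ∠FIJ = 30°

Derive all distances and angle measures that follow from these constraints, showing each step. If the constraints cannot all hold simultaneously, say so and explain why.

These constraints are not satisfiable: (5), (6) and (7) are the three interior angles of triangle IJF, which must sum to 180°, but 60° + 135° + 30° = 225°. No planar figure meets all of them, so nothing further can be derived.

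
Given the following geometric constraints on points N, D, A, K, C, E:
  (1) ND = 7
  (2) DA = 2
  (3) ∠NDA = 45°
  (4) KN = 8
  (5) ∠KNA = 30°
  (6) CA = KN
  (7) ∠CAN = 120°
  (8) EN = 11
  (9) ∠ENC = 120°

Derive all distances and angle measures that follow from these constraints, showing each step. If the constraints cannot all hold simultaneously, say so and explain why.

The constraints are consistent.

From the given relations:
  CA = KN = 8

Step 1: From ND = 7, DA = 2, and ∠NDA = 45°, by the law of cosines:
  NA² = ND² + DA² - 2·ND·DA·cos(45°) = 49 + 4 - 19.8 = 33.2
  NA ≈ 5.76

Step 2: From NA = 5.76, AC = 8, and ∠NAC = 120°, by the law of cosines:
  NC² = NA² + AC² - 2·NA·AC·cos(120°) = 33.2 + 64 + 46.1 = 143.3
  NC ≈ 11.97

Step 3: From AN = 5.76, NK = 8, and ∠ANK = 30°, by the law of cosines:
  AK² = AN² + NK² - 2·AN·NK·cos(30°) = 33.2 + 64 - 79.84 = 17.36
  AK ≈ 4.17

Step 4: From NA = 5.76, ND = 7, AD = 2, by the inverse law of cosines:
  cos(∠AND) = (NA² + ND² - AD²) / (2·NA·ND)
  ∠AND = 14.21°

Step 5: From AD = 2, AN = 5.76, DN = 7, by the inverse law of cosines:
  cos(∠DAN) = (AD² + AN² - DN²) / (2·AD·AN)
  ∠DAN = 120.79°

Step 6: From CN = 11.97, NE = 11, and ∠CNE = 120°, by the law of cosines:
  CE² = CN² + NE² - 2·CN·NE·cos(120°) = 143.3 + 121 + 131.7 = 396
  CE ≈ 19.9

Step 7: From NA = 5.76, NC = 11.97, AC = 8, by the inverse law of cosines:
  cos(∠ANC) = (NA² + NC² - AC²) / (2·NA·NC)
  ∠ANC = 35.36°

Step 8: From AK = 4.17, AN = 5.76, KN = 8, by the inverse law of cosines:
  cos(∠KAN) = (AK² + AN² - KN²) / (2·AK·AN)
  ∠KAN = 106.25°

Step 9: From KA = 4.17, KN = 8, AN = 5.76, by the inverse law of cosines:
  cos(∠AKN) = (KA² + KN² - AN²) / (2·KA·KN)
  ∠AKN = 43.75°

Step 10: From CA = 8, CN = 11.97, AN = 5.76, by the inverse law of cosines:
  cos(∠ACN) = (CA² + CN² - AN²) / (2·CA·CN)
  ∠ACN = 24.64°

Step 11: From CE = 19.9, CN = 11.97, EN = 11, by the inverse law of cosines:
  cos(∠ECN) = (CE² + CN² - EN²) / (2·CE·CN)
  ∠ECN = 28.6°

Step 12: From EC = 19.9, EN = 11, CN = 11.97, by the inverse law of cosines:
  cos(∠CEN) = (EC² + EN² - CN²) / (2·EC·EN)
  ∠CEN = 31.4°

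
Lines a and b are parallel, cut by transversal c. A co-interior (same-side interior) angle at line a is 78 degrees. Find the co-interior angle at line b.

Co-interior (same-side interior) angles are between the parallel lines on the same side of the transversal.
Unlike corresponding or alternate interior angles, they are supplementary rather than equal.
So the angle = 180 - 78 = 102 degrees.

102 degrees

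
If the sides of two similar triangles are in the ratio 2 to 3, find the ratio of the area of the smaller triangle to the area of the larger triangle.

The ratio of areas of similar triangles equals the square of the side ratio.
Side ratio = 2:3
Area ratio = (2/3)^2 = 4/9 = 4:9

4:9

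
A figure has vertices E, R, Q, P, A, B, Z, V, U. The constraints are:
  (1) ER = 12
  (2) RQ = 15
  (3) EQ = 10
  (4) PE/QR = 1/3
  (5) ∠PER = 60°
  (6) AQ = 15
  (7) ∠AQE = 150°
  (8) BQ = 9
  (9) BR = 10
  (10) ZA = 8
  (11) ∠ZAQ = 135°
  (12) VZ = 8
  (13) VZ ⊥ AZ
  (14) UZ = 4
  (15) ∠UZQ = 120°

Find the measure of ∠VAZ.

Step 1: By the law of cosines on triangle AZV: AV² = 8² + 8² − 2·8·8·cos(90°) = 128, so AV = 8·√2.
Step 2: By the inverse law of cosines on triangle VAZ: cos(∠VAZ) = ((8·√2)² + 8² − 8²) / (2·8·√2·8) = 128/181.02 = 0.7071, so ∠VAZ = 45°.

Therefore, the measure of angle ∠VAZ = 45°.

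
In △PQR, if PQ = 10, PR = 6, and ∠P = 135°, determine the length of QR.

Law of cosines: QR^2 = 10^2 + 6^2 - 2(10)(6)cos(135°) = 60*sqrt(2) + 136, so QR = 2*sqrt(15*sqrt(2) + 34).

2*sqrt(15*sqrt(2) + 34)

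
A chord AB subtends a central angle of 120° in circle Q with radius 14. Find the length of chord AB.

Drop a perpendicular from the center to the chord, bisecting both the chord and the central angle.
Each half-chord = r sin(θ/2) = 14 sin(60°).
The full chord = 2 × 14 × sin(60°) = 14*sqrt(3).

14*sqrt(3)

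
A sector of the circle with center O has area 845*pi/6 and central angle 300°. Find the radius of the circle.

Sector area A = πr² × θ/360, so r² = 360A / (πθ).
r² = 360 × 845*pi/6 / (π × 300)
r² = 169
r = 13

13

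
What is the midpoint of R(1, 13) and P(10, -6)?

The midpoint is the point halfway along the segment.
Move half the horizontal distance: 1 + (10 - 1)/2 = 1 + 9/2 = 11/2
Move half the vertical distance: 13 + (-6 - 13)/2 = 13 + -19/2 = 7/2
Midpoint = (11/2, 7/2)

(11/2, 7/2)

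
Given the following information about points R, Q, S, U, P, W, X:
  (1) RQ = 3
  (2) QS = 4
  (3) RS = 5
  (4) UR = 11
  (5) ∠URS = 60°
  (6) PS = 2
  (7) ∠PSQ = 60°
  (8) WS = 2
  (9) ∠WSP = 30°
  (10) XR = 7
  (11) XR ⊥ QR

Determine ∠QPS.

Step 1: By the law of cosines on triangle PSQ: PQ² = 2² + 4² − 2·2·4·cos(60°) = 12, so PQ = 2·√3.
Step 2: By the inverse law of cosines on triangle QPS: cos(∠QPS) = ((2·√3)² + 2² − 4²) / (2·2·√3·2) = 0/13.86 = 0, so ∠QPS = 90°.

Therefore, the measure of angle ∠QPS = 90°.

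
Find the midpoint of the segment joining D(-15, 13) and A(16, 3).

M = ((x₁ + x₂)/2, (y₁ + y₂)/2)
= ((-15 + 16)/2, (13 + 3)/2)
= (1/2, 16/2) = (1/2, 8)

(1/2, 8)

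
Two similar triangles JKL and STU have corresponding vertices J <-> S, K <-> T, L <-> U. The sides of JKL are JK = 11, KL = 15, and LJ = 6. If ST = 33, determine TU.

k = 33/11 = 3. TU = 3 * 15 = 45.

45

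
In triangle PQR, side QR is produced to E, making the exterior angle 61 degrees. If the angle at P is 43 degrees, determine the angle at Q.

By the exterior angle theorem: exterior angle = sum of remote interior angles.
61 = 43 + angle Q
angle Q = 61 - 43 = 18 degrees

18 degrees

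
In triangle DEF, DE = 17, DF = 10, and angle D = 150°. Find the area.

Area = (1/2) * DE * DF * sin(D)
Area = (1/2) * 17 * 10 * sin(150°)
Area = (1/2) * 17 * 10 * 1/2
Area = 85/2

85/2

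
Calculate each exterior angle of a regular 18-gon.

Each exterior angle of a regular n-gon is 360 / n.
For n = 18: 360 / 18 = 20 degrees.

20 degrees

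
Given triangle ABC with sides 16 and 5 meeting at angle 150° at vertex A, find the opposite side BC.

By the law of cosines: BC^2 = AB^2 + AC^2 - 2*AB*AC*cos(A)
BC^2 = 16^2 + 5^2 - 2*16*5*cos(150°)
BC^2 = 256 + 25 - 160*(-sqrt(3)/2)
BC^2 = 80*sqrt(3) + 281
BC = sqrt(80*sqrt(3) + 281)

sqrt(80*sqrt(3) + 281)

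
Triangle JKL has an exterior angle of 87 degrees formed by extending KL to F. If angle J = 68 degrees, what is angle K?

angle K = 87 - 68 = 19 degrees (exterior angle theorem).

19 degrees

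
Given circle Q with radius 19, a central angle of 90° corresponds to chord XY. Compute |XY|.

Drop a perpendicular from the center to the chord, bisecting both the chord and the central angle.
Each half-chord = r sin(θ/2) = 19 sin(45°).
The full chord = 2 × 19 × sin(45°) = 19*sqrt(2).

19*sqrt(2)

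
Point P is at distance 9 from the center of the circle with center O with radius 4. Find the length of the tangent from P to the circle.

tangent = √(d² - r²) = √(9² - 4²) = √(81 - 16) = √65 = sqrt(65)

sqrt(65)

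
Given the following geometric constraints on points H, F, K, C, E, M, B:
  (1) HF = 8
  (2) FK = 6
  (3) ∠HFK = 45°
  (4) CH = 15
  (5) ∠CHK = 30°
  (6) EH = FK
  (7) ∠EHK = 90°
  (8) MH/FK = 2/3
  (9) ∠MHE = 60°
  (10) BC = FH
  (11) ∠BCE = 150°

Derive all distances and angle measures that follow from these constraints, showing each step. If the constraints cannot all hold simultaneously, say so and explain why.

The constraints are consistent.

From the given relations:
  EH = FK = 6
  MH = 2/3·FK = 2/3·6 = 4
  BC = FH = 8

Step 1: From HF = 8, FK = 6, and ∠HFK = 45°, by the law of cosines:
  HK² = HF² + FK² - 2·HF·FK·cos(45°) = 64 + 36 - 67.88 = 32.12
  HK ≈ 5.67

Step 2: From EH = 6, HM = 4, and ∠EHM = 60°, by the law of cosines:
  EM² = EH² + HM² - 2·EH·HM·cos(60°) = 36 + 16 - 24 = 28
  EM = 2·√7

Step 3: From KH = 5.67, HC = 15, and ∠KHC = 30°, by the law of cosines:
  KC² = KH² + HC² - 2·KH·HC·cos(30°) = 32.12 + 225 - 147.2 = 109.9
  KC ≈ 10.48

Step 4: From KH = 5.67, HE = 6, and ∠KHE = 90°, by the law of cosines:
  KE² = KH² + HE² - 2·KH·HE·cos(90°) = 32.12 + 36 - 0 = 68.12
  KE ≈ 8.25

Step 5: From HF = 8, HK = 5.67, FK = 6, by the inverse law of cosines:
  cos(∠FHK) = (HF² + HK² - FK²) / (2·HF·HK)
  ∠FHK = 48.47°

Step 6: From KF = 6, KH = 5.67, FH = 8, by the inverse law of cosines:
  cos(∠FKH) = (KF² + KH² - FH²) / (2·KF·KH)
  ∠FKH = 86.53°

Step 7: From EH = 6, EM = 2·√7, HM = 4, by the inverse law of cosines:
  cos(∠HEM) = (EH² + EM² - HM²) / (2·EH·EM)
  ∠HEM = 40.89°

Step 8: From ME = 2·√7, MH = 4, EH = 6, by the inverse law of cosines:
  cos(∠EMH) = (ME² + MH² - EH²) / (2·ME·MH)
  ∠EMH = 79.11°

Step 9: From KC = 10.48, KH = 5.67, CH = 15, by the inverse law of cosines:
  cos(∠CKH) = (KC² + KH² - CH²) / (2·KC·KH)
  ∠CKH = 134.32°

Step 10: From KE = 8.25, KH = 5.67, EH = 6, by the inverse law of cosines:
  cos(∠EKH) = (KE² + KH² - EH²) / (2·KE·KH)
  ∠EKH = 46.63°

Step 11: From CH = 15, CK = 10.48, HK = 5.67, by the inverse law of cosines:
  cos(∠HCK) = (CH² + CK² - HK²) / (2·CH·CK)
  ∠HCK = 15.68°

Step 12: From EH = 6, EK = 8.25, HK = 5.67, by the inverse law of cosines:
  cos(∠HEK) = (EH² + EK² - HK²) / (2·EH·EK)
  ∠HEK = 43.37°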